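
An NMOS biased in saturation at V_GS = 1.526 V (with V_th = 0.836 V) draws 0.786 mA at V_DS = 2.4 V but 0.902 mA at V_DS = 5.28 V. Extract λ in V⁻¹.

With V_GS fixed, I_D ∝ (1 + λ V_DS) in saturation, so I_D2/I_D1 = (1 + λ V_DS2)/(1 + λ V_DS1).
0.902/0.786 = 1.148 = (1 + 5.28 λ)/(1 + 2.4 λ).
Solving: λ (I_D1 V_DS2 − I_D2 V_DS1) = I_D2 − I_D1, so λ = (0.902 − 0.786) / (0.786 × 5.28 − 0.902 × 2.4) = 0.116 / 1.99 = 0.0584 V⁻¹.

λ = 0.0584 V⁻¹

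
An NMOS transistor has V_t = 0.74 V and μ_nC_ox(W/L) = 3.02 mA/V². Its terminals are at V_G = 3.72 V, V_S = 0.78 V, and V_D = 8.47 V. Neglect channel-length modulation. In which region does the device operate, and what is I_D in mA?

Saturation; I_D = 7.31 mA

V_GS = V_G − V_S = 3.72 − 0.78 = 2.94 V; V_DS = V_D − V_S = 8.47 − 0.78 = 7.69 V.
V_ov = V_GS − V_t = 2.94 − 0.74 = 2.2 V.
Since V_DS = 7.69 V ≥ V_ov = 2.2 V, the device is in saturation.
I_D = ½ k_n V_ov² = 0.5 × 3.02 × 2.2² = 7.31 mA.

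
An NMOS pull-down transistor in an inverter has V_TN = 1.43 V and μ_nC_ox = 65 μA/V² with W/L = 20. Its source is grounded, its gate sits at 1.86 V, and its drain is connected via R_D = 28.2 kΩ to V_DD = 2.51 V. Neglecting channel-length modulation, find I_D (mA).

I_D = 0.0823 mA

V_GS = V_G = 1.86 V, so V_ov = 1.86 − 1.43 = 0.43 V.
k_n = μ_nC_ox · (W/L) = 1.3 mA/V².
Assume saturation: I_D = ½ k_n V_ov² = 0.5 × 1.3 × 0.43² = 0.12 mA, giving V_DS = V_DD − I_D R_D = 2.51 − 0.12 × 28.2 = -0.879 V.
But -0.879 V < V_ov = 0.43 V, so the device is actually in triode.
In triode I_D = k_n[V_ov V_DS − ½ V_DS²] and I_D = (V_DD − V_DS)/R_D. Equating: 18.3 V_DS² − 16.76 V_DS + 2.51 = 0, giving V_DS = 0.189 V (the root below V_ov).
I_D = (2.51 − 0.189) / 28.2 = 0.0823 mA.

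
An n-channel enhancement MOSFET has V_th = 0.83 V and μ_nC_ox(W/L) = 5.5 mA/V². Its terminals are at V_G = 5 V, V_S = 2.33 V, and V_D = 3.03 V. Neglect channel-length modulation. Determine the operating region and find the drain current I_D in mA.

V_GS = V_G − V_S = 5 − 2.33 = 2.67 V; V_DS = V_D − V_S = 3.03 − 2.33 = 0.7 V.
V_ov = V_GS − V_th = 2.67 − 0.83 = 1.84 V.
Since V_DS = 0.7 V < V_ov = 1.84 V, the device is in the triode region.
I_D = k_n [V_ov · V_DS − ½ V_DS²] = 5.5 × [1.84 × 0.7 − 0.5 × 0.7²] = 5.74 mA.

Triode; I_D = 5.74 mA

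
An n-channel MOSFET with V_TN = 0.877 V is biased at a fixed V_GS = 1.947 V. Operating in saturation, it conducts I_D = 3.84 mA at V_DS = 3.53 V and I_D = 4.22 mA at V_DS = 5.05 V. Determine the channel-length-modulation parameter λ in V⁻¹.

With V_GS fixed, I_D ∝ (1 + λ V_DS) in saturation, so I_D2/I_D1 = (1 + λ V_DS2)/(1 + λ V_DS1).
4.22/3.84 = 1.099 = (1 + 5.05 λ)/(1 + 3.53 λ).
Solving: λ (I_D1 V_DS2 − I_D2 V_DS1) = I_D2 − I_D1, so λ = (4.22 − 3.84) / (3.84 × 5.05 − 4.22 × 3.53) = 0.38 / 4.5 = 0.0845 V⁻¹.

λ = 0.0845 V⁻¹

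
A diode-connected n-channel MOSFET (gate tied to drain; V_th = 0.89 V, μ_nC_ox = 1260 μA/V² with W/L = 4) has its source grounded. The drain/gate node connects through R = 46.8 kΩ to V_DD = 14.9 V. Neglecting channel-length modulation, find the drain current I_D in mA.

I_D = 0.292 mA

With gate tied to drain, V_GS = V_DS ≥ V_GS − V_th, so the device is in saturation.
k_n = μ_nC_ox · (W/L) = 5.04 mA/V².
KCL at the drain: ½ k_n (V_GS − V_th)² = (V_DD − V_GS)/R.
Let x = V_GS − 0.89. Then 118 x² + x − 14.01 = 0, giving x = 0.34 V (positive root), so V_GS = 1.23 V.
I_D = (V_DD − V_GS)/R = (14.9 − 1.23) / 46.8 = 0.292 mA.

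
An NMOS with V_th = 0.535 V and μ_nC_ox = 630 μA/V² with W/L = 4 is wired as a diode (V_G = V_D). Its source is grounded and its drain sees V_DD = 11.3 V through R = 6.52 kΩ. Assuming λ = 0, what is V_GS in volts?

With gate tied to drain, V_GS = V_DS ≥ V_GS − V_th, so the device is in saturation.
k_n = μ_nC_ox · (W/L) = 2.52 mA/V².
KCL at the drain: ½ k_n (V_GS − V_th)² = (V_DD − V_GS)/R.
Let x = V_GS − 0.535. Then 8.22 x² + x − 10.77 = 0, giving x = 1.09 V (positive root), so V_GS = 1.62 V.
I_D = (V_DD − V_GS)/R = (11.3 − 1.62) / 6.52 = 1.48 mA.

V_GS = 1.62 V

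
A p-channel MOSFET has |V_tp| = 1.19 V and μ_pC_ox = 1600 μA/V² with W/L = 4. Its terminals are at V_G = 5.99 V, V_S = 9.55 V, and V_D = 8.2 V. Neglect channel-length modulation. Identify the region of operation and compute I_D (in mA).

Triode; I_D = 14.6 mA

V_SG = V_S − V_G = 9.55 − 5.99 = 3.56 V; V_SD = V_S − V_D = 9.55 − 8.2 = 1.35 V.
k_p = μ_pC_ox · (W/L) = 6.4 mA/V².
V_ov = V_SG − |V_tp| = 3.56 − 1.19 = 2.37 V.
Since V_SD = 1.35 V < V_ov = 2.37 V, the device is in the triode region.
I_D = k_p [V_ov · V_SD − ½ V_SD²] = 6.4 × [2.37 × 1.35 − 0.5 × 1.35²] = 14.6 mA.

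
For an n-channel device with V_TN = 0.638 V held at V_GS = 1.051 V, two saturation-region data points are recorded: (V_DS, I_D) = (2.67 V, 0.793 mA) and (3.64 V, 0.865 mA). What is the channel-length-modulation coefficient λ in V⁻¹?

λ = 0.125 V⁻¹

With V_GS fixed, I_D ∝ (1 + λ V_DS) in saturation, so I_D2/I_D1 = (1 + λ V_DS2)/(1 + λ V_DS1).
0.865/0.793 = 1.091 = (1 + 3.64 λ)/(1 + 2.67 λ).
Solving: λ (I_D1 V_DS2 − I_D2 V_DS1) = I_D2 − I_D1, so λ = (0.865 − 0.793) / (0.793 × 3.64 − 0.865 × 2.67) = 0.072 / 0.577 = 0.125 V⁻¹.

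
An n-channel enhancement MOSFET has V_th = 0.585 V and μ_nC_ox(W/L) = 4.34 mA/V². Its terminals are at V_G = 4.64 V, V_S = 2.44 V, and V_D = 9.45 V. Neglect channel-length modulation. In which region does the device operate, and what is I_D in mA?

V_GS = V_G − V_S = 4.64 − 2.44 = 2.2 V; V_DS = V_D − V_S = 9.45 − 2.44 = 7.01 V.
V_ov = V_GS − V_th = 2.2 − 0.585 = 1.61 V.
Since V_DS = 7.01 V ≥ V_ov = 1.61 V, the device is in saturation.
I_D = ½ k_n V_ov² = 0.5 × 4.34 × 1.61² = 5.66 mA.

Saturation; I_D = 5.66 mA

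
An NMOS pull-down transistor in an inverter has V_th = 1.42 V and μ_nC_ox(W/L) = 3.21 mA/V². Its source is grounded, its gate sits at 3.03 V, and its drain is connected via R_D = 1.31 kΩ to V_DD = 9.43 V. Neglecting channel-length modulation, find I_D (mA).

V_GS = V_G = 3.03 V, so V_ov = 3.03 − 1.42 = 1.61 V.
Assume saturation: I_D = ½ k_n V_ov² = 0.5 × 3.21 × 1.61² = 4.16 mA, giving V_DS = V_DD − I_D R_D = 9.43 − 4.16 × 1.31 = 3.98 V.
V_DS = 3.98 V ≥ V_ov = 1.61 V, confirming saturation.

I_D = 4.16 mA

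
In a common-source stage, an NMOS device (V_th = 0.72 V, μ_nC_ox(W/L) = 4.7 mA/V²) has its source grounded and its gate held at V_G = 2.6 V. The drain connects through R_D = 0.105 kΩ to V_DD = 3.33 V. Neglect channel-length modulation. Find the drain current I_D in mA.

V_GS = V_G = 2.6 V, so V_ov = 2.6 − 0.72 = 1.88 V.
Assume saturation: I_D = ½ k_n V_ov² = 0.5 × 4.7 × 1.88² = 8.31 mA, giving V_DS = V_DD − I_D R_D = 3.33 − 8.31 × 0.105 = 2.46 V.
V_DS = 2.46 V ≥ V_ov = 1.88 V, confirming saturation.

I_D = 8.31 mA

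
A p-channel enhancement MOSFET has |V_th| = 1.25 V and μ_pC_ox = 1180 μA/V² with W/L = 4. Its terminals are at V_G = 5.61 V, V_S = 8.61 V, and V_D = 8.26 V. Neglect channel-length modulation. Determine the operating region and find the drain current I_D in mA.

Triode; I_D = 2.60 mA

V_SG = V_S − V_G = 8.61 − 5.61 = 3 V; V_SD = V_S − V_D = 8.61 − 8.26 = 0.35 V.
k_p = μ_pC_ox · (W/L) = 4.72 mA/V².
V_ov = V_SG − |V_th| = 3 − 1.25 = 1.75 V.
Since V_SD = 0.35 V < V_ov = 1.75 V, the device is in the triode region.
I_D = k_p [V_ov · V_SD − ½ V_SD²] = 4.72 × [1.75 × 0.35 − 0.5 × 0.35²] = 2.6 mA.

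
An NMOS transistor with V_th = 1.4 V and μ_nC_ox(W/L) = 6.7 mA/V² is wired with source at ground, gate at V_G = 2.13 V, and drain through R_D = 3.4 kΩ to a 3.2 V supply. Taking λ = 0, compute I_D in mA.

V_GS = V_G = 2.13 V, so V_ov = 2.13 − 1.4 = 0.73 V.
Assume saturation: I_D = ½ k_n V_ov² = 0.5 × 6.7 × 0.73² = 1.79 mA, giving V_DS = V_DD − I_D R_D = 3.2 − 1.79 × 3.4 = -2.87 V.
But -2.87 V < V_ov = 0.73 V, so the device is actually in triode.
In triode I_D = k_n[V_ov V_DS − ½ V_DS²] and I_D = (V_DD − V_DS)/R_D. Equating: 11.4 V_DS² − 17.63 V_DS + 3.2 = 0, giving V_DS = 0.21 V (the root below V_ov).
I_D = (3.2 − 0.21) / 3.4 = 0.879 mA.

I_D = 0.879 mA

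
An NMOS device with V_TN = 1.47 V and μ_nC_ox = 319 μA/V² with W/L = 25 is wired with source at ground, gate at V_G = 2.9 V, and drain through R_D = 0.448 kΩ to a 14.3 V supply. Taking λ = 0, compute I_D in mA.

V_GS = V_G = 2.9 V, so V_ov = 2.9 − 1.47 = 1.43 V.
k_n = μ_nC_ox · (W/L) = 7.975 mA/V².
Assume saturation: I_D = ½ k_n V_ov² = 0.5 × 7.975 × 1.43² = 8.15 mA, giving V_DS = V_DD − I_D R_D = 14.3 − 8.15 × 0.448 = 10.6 V.
V_DS = 10.6 V ≥ V_ov = 1.43 V, confirming saturation.

I_D = 8.15 mA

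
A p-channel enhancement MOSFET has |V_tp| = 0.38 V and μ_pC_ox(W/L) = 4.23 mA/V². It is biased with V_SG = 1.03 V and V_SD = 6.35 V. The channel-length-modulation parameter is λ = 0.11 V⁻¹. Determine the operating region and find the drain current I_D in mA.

Saturation; I_D = 1.52 mA

V_ov = V_SG − |V_tp| = 1.03 − 0.38 = 0.65 V.
Since V_SD = 6.35 V ≥ V_ov = 0.65 V, the device is in saturation.
I_D = ½ k_p V_ov² (1 + λ V_SD) = 0.5 × 4.23 × 0.65² × (1 + 0.11 × 6.35) = 1.52 mA.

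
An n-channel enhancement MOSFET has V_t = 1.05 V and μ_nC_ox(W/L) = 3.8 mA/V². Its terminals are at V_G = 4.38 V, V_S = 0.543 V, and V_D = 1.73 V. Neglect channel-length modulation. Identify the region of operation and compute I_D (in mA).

Triode; I_D = 9.89 mA

V_GS = V_G − V_S = 4.38 − 0.543 = 3.84 V; V_DS = V_D − V_S = 1.73 − 0.543 = 1.19 V.
V_ov = V_GS − V_t = 3.84 − 1.05 = 2.79 V.
Since V_DS = 1.19 V < V_ov = 2.79 V, the device is in the triode region.
I_D = k_n [V_ov · V_DS − ½ V_DS²] = 3.8 × [2.79 × 1.19 − 0.5 × 1.19²] = 9.89 mA.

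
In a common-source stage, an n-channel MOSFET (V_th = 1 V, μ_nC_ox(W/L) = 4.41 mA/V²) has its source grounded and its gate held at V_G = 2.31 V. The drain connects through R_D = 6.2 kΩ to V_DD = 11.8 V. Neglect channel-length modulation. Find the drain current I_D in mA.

I_D = 1.84 mA

V_GS = V_G = 2.31 V, so V_ov = 2.31 − 1 = 1.31 V.
Assume saturation: I_D = ½ k_n V_ov² = 0.5 × 4.41 × 1.31² = 3.78 mA, giving V_DS = V_DD − I_D R_D = 11.8 − 3.78 × 6.2 = -11.7 V.
But -11.7 V < V_ov = 1.31 V, so the device is actually in triode.
In triode I_D = k_n[V_ov V_DS − ½ V_DS²] and I_D = (V_DD − V_DS)/R_D. Equating: 13.7 V_DS² − 36.82 V_DS + 11.8 = 0, giving V_DS = 0.372 V (the root below V_ov).
I_D = (11.8 − 0.372) / 6.2 = 1.84 mA.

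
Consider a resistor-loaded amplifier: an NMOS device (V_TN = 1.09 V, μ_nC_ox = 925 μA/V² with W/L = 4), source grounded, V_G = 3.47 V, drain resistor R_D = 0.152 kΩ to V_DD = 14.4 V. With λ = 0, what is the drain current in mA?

I_D = 10.5 mA

V_GS = V_G = 3.47 V, so V_ov = 3.47 − 1.09 = 2.38 V.
k_n = μ_nC_ox · (W/L) = 3.7 mA/V².
Assume saturation: I_D = ½ k_n V_ov² = 0.5 × 3.7 × 2.38² = 10.5 mA, giving V_DS = V_DD − I_D R_D = 14.4 − 10.5 × 0.152 = 12.8 V.
V_DS = 12.8 V ≥ V_ov = 2.38 V, confirming saturation.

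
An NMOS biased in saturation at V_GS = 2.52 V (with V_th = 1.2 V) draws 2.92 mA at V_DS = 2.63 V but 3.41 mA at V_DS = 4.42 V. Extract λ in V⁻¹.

With V_GS fixed, I_D ∝ (1 + λ V_DS) in saturation, so I_D2/I_D1 = (1 + λ V_DS2)/(1 + λ V_DS1).
3.41/2.92 = 1.168 = (1 + 4.42 λ)/(1 + 2.63 λ).
Solving: λ (I_D1 V_DS2 − I_D2 V_DS1) = I_D2 − I_D1, so λ = (3.41 − 2.92) / (2.92 × 4.42 − 3.41 × 2.63) = 0.49 / 3.94 = 0.124 V⁻¹.

λ = 0.124 V⁻¹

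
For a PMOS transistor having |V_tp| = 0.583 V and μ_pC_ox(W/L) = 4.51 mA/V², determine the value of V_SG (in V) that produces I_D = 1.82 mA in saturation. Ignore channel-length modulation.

V_SG = 1.48 V

In saturation I_D = ½ k_p (V_SG − |V_tp|)², so V_SG − |V_tp| = √(2 I_D / k_p) = √(2 × 1.82 / 4.51) = 0.898 V.
V_SG = 0.583 + 0.898 = 1.48 V.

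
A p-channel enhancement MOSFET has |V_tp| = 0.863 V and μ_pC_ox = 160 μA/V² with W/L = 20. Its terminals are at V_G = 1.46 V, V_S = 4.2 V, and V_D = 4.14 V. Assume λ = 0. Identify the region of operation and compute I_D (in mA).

Triode; I_D = 0.355 mA

V_SG = V_S − V_G = 4.2 − 1.46 = 2.74 V; V_SD = V_S − V_D = 4.2 − 4.14 = 0.06 V.
k_p = μ_pC_ox · (W/L) = 3.2 mA/V².
V_ov = V_SG − |V_tp| = 2.74 − 0.863 = 1.88 V.
Since V_SD = 0.06 V < V_ov = 1.88 V, the device is in the triode region.
I_D = k_p [V_ov · V_SD − ½ V_SD²] = 3.2 × [1.88 × 0.06 − 0.5 × 0.06²] = 0.355 mA.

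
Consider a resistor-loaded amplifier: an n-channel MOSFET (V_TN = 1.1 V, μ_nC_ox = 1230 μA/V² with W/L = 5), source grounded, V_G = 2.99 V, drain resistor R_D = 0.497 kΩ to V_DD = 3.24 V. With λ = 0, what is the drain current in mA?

I_D = 5.42 mA

V_GS = V_G = 2.99 V, so V_ov = 2.99 − 1.1 = 1.89 V.
k_n = μ_nC_ox · (W/L) = 6.15 mA/V².
Assume saturation: I_D = ½ k_n V_ov² = 0.5 × 6.15 × 1.89² = 11 mA, giving V_DS = V_DD − I_D R_D = 3.24 − 11 × 0.497 = -2.22 V.
But -2.22 V < V_ov = 1.89 V, so the device is actually in triode.
In triode I_D = k_n[V_ov V_DS − ½ V_DS²] and I_D = (V_DD − V_DS)/R_D. Equating: 1.53 V_DS² − 6.777 V_DS + 3.24 = 0, giving V_DS = 0.545 V (the root below V_ov).
I_D = (3.24 − 0.545) / 0.497 = 5.42 mA.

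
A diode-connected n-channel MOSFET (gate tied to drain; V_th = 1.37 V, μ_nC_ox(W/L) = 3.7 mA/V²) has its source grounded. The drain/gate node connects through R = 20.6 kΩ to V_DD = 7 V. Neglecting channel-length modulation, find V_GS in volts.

V_GS = 1.74 V

With gate tied to drain, V_GS = V_DS ≥ V_GS − V_th, so the device is in saturation.
KCL at the drain: ½ k_n (V_GS − V_th)² = (V_DD − V_GS)/R.
Let x = V_GS − 1.37. Then 38.1 x² + x − 5.63 = 0, giving x = 0.371 V (positive root), so V_GS = 1.74 V.
I_D = (V_DD − V_GS)/R = (7 − 1.74) / 20.6 = 0.255 mA.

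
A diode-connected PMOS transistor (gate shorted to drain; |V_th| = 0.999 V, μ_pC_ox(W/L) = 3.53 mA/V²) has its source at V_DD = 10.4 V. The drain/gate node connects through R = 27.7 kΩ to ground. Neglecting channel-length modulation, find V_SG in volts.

V_SG = 1.43 V

With gate tied to drain, V_SG = V_SD ≥ V_SG − |V_th|, so the device is in saturation.
KCL at the drain: ½ k_p (V_SG − |V_th|)² = (V_DD − V_SG)/R.
Let x = V_SG − 0.999. Then 48.9 x² + x − 9.401 = 0, giving x = 0.428 V (positive root), so V_SG = 1.43 V.
I_D = (V_DD − V_SG)/R = (10.4 − 1.43) / 27.7 = 0.324 mA.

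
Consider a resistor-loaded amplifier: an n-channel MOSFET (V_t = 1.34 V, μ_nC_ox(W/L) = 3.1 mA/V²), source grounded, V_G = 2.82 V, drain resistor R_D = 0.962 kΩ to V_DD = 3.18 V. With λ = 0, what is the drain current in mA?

V_GS = V_G = 2.82 V, so V_ov = 2.82 − 1.34 = 1.48 V.
Assume saturation: I_D = ½ k_n V_ov² = 0.5 × 3.1 × 1.48² = 3.4 mA, giving V_DS = V_DD − I_D R_D = 3.18 − 3.4 × 0.962 = -0.0861 V.
But -0.0861 V < V_ov = 1.48 V, so the device is actually in triode.
In triode I_D = k_n[V_ov V_DS − ½ V_DS²] and I_D = (V_DD − V_DS)/R_D. Equating: 1.49 V_DS² − 5.414 V_DS + 3.18 = 0, giving V_DS = 0.737 V (the root below V_ov).
I_D = (3.18 − 0.737) / 0.962 = 2.54 mA.

I_D = 2.54 mA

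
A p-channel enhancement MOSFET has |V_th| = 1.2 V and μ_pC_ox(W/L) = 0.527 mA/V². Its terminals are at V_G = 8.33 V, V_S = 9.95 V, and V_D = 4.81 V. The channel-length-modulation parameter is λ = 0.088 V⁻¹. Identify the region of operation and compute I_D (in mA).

V_SG = V_S − V_G = 9.95 − 8.33 = 1.62 V; V_SD = V_S − V_D = 9.95 − 4.81 = 5.14 V.
V_ov = V_SG − |V_th| = 1.62 − 1.2 = 0.42 V.
Since V_SD = 5.14 V ≥ V_ov = 0.42 V, the device is in saturation.
I_D = ½ k_p V_ov² (1 + λ V_SD) = 0.5 × 0.527 × 0.42² × (1 + 0.088 × 5.14) = 0.0675 mA.

Saturation; I_D = 0.0675 mA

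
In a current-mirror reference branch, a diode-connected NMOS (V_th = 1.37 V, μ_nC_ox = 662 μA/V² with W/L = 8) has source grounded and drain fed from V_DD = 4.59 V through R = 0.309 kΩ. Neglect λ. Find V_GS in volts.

With gate tied to drain, V_GS = V_DS ≥ V_GS − V_th, so the device is in saturation.
k_n = μ_nC_ox · (W/L) = 5.296 mA/V².
KCL at the drain: ½ k_n (V_GS − V_th)² = (V_DD − V_GS)/R.
Let x = V_GS − 1.37. Then 0.818 x² + x − 3.22 = 0, giving x = 1.46 V (positive root), so V_GS = 2.83 V.
I_D = (V_DD − V_GS)/R = (4.59 − 2.83) / 0.309 = 5.68 mA.

V_GS = 2.83 V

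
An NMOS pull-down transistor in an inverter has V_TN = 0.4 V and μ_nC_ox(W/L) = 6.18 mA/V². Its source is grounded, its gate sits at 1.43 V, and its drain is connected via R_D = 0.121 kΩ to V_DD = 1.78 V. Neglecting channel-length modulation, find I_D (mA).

V_GS = V_G = 1.43 V, so V_ov = 1.43 − 0.4 = 1.03 V.
Assume saturation: I_D = ½ k_n V_ov² = 0.5 × 6.18 × 1.03² = 3.28 mA, giving V_DS = V_DD − I_D R_D = 1.78 − 3.28 × 0.121 = 1.38 V.
V_DS = 1.38 V ≥ V_ov = 1.03 V, confirming saturation.

I_D = 3.28 mA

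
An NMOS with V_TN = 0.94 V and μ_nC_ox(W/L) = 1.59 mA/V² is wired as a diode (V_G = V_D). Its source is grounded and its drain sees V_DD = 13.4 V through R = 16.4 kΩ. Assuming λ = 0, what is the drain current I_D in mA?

I_D = 0.702 mA

With gate tied to drain, V_GS = V_DS ≥ V_GS − V_TN, so the device is in saturation.
KCL at the drain: ½ k_n (V_GS − V_TN)² = (V_DD − V_GS)/R.
Let x = V_GS − 0.94. Then 13 x² + x − 12.46 = 0, giving x = 0.94 V (positive root), so V_GS = 1.88 V.
I_D = (V_DD − V_GS)/R = (13.4 − 1.88) / 16.4 = 0.702 mA.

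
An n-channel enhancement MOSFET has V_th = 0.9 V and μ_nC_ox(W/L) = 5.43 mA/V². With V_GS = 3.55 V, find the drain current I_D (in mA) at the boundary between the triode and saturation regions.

I_D = 19.1 mA

At the boundary V_DS = V_ov = V_GS − V_th = 3.55 − 0.9 = 2.65 V.
I_D = ½ k_n V_ov² = 0.5 × 5.43 × 2.65² = 19.1 mA.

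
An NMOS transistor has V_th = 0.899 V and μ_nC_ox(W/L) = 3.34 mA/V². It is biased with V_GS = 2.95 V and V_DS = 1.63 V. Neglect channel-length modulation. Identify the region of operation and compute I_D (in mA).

Triode; I_D = 6.73 mA

V_ov = V_GS − V_th = 2.95 − 0.899 = 2.05 V.
Since V_DS = 1.63 V < V_ov = 2.05 V, the device is in the triode region.
I_D = k_n [V_ov · V_DS − ½ V_DS²] = 3.34 × [2.05 × 1.63 − 0.5 × 1.63²] = 6.73 mA.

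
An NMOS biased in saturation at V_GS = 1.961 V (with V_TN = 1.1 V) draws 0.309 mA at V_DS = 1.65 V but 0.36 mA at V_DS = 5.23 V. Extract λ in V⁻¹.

λ = 0.0499 V⁻¹

With V_GS fixed, I_D ∝ (1 + λ V_DS) in saturation, so I_D2/I_D1 = (1 + λ V_DS2)/(1 + λ V_DS1).
0.36/0.309 = 1.165 = (1 + 5.23 λ)/(1 + 1.65 λ).
Solving: λ (I_D1 V_DS2 − I_D2 V_DS1) = I_D2 − I_D1, so λ = (0.36 − 0.309) / (0.309 × 5.23 − 0.36 × 1.65) = 0.051 / 1.02 = 0.0499 V⁻¹.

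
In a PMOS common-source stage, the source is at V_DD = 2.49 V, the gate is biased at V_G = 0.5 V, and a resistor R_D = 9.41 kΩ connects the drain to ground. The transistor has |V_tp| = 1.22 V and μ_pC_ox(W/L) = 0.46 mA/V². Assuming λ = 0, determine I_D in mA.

V_SG = V_DD − V_G = 2.49 − 0.5 = 1.99 V, so V_ov = 1.99 − 1.22 = 0.77 V.
Assume saturation: I_D = ½ k_p V_ov² = 0.5 × 0.46 × 0.77² = 0.136 mA, giving V_SD = V_DD − I_D R_D = 2.49 − 0.136 × 9.41 = 1.21 V.
V_SD = 1.21 V ≥ V_ov = 0.77 V, confirming saturation.

I_D = 0.136 mA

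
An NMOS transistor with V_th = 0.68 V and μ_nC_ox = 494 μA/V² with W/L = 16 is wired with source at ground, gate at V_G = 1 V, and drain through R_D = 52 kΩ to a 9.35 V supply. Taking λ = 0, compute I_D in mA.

I_D = 0.178 mA

V_GS = V_G = 1 V, so V_ov = 1 − 0.68 = 0.32 V.
k_n = μ_nC_ox · (W/L) = 7.904 mA/V².
Assume saturation: I_D = ½ k_n V_ov² = 0.5 × 7.904 × 0.32² = 0.405 mA, giving V_DS = V_DD − I_D R_D = 9.35 − 0.405 × 52 = -11.7 V.
But -11.7 V < V_ov = 0.32 V, so the device is actually in triode.
In triode I_D = k_n[V_ov V_DS − ½ V_DS²] and I_D = (V_DD − V_DS)/R_D. Equating: 206 V_DS² − 132.5 V_DS + 9.35 = 0, giving V_DS = 0.0806 V (the root below V_ov).
I_D = (9.35 − 0.0806) / 52 = 0.178 mA.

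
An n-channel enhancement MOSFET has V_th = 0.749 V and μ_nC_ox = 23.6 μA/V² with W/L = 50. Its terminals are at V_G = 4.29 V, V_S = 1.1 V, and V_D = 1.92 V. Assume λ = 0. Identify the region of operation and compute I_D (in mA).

V_GS = V_G − V_S = 4.29 − 1.1 = 3.19 V; V_DS = V_D − V_S = 1.92 − 1.1 = 0.82 V.
k_n = μ_nC_ox · (W/L) = 1.18 mA/V².
V_ov = V_GS − V_th = 3.19 − 0.749 = 2.44 V.
Since V_DS = 0.82 V < V_ov = 2.44 V, the device is in the triode region.
I_D = k_n [V_ov · V_DS − ½ V_DS²] = 1.18 × [2.44 × 0.82 − 0.5 × 0.82²] = 1.97 mA.

Triode; I_D = 1.97 mA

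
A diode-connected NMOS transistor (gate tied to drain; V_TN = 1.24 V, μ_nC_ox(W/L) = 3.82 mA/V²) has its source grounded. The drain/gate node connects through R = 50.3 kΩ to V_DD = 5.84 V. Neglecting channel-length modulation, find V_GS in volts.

With gate tied to drain, V_GS = V_DS ≥ V_GS − V_TN, so the device is in saturation.
KCL at the drain: ½ k_n (V_GS − V_TN)² = (V_DD − V_GS)/R.
Let x = V_GS − 1.24. Then 96.1 x² + x − 4.6 = 0, giving x = 0.214 V (positive root), so V_GS = 1.45 V.
I_D = (V_DD − V_GS)/R = (5.84 − 1.45) / 50.3 = 0.0872 mA.

V_GS = 1.45 V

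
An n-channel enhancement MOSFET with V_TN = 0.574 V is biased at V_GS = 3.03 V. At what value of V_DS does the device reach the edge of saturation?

V_DS,sat = 2.46 V

The boundary between triode and saturation is V_DS = V_GS − V_TN = V_ov.
V_ov = 3.03 − 0.574 = 2.46 V.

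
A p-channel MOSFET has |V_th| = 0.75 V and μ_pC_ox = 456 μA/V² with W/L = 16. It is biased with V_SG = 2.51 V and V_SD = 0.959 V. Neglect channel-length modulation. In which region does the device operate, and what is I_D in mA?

k_p = μ_pC_ox · (W/L) = 7.296 mA/V².
V_ov = V_SG − |V_th| = 2.51 − 0.75 = 1.76 V.
Since V_SD = 0.959 V < V_ov = 1.76 V, the device is in the triode region.
I_D = k_p [V_ov · V_SD − ½ V_SD²] = 7.296 × [1.76 × 0.959 − 0.5 × 0.959²] = 8.96 mA.

Triode; I_D = 8.96 mA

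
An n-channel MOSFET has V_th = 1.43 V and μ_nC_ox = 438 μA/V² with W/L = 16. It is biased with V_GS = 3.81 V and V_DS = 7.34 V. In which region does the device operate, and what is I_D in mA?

Saturation; I_D = 19.8 mA

k_n = μ_nC_ox · (W/L) = 7.008 mA/V².
V_ov = V_GS − V_th = 3.81 − 1.43 = 2.38 V.
Since V_DS = 7.34 V ≥ V_ov = 2.38 V, the device is in saturation.
I_D = ½ k_n V_ov² = 0.5 × 7.008 × 2.38² = 19.8 mA.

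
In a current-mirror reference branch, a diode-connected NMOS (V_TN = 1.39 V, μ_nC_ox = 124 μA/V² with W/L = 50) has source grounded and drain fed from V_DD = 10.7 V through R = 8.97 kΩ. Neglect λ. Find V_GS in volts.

V_GS = 1.95 V

With gate tied to drain, V_GS = V_DS ≥ V_GS − V_TN, so the device is in saturation.
k_n = μ_nC_ox · (W/L) = 6.2 mA/V².
KCL at the drain: ½ k_n (V_GS − V_TN)² = (V_DD − V_GS)/R.
Let x = V_GS − 1.39. Then 27.8 x² + x − 9.31 = 0, giving x = 0.561 V (positive root), so V_GS = 1.95 V.
I_D = (V_DD − V_GS)/R = (10.7 − 1.95) / 8.97 = 0.975 mA.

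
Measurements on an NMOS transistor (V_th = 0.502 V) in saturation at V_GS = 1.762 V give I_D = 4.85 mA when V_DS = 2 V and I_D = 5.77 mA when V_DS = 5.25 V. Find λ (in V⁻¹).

With V_GS fixed, I_D ∝ (1 + λ V_DS) in saturation, so I_D2/I_D1 = (1 + λ V_DS2)/(1 + λ V_DS1).
5.77/4.85 = 1.19 = (1 + 5.25 λ)/(1 + 2 λ).
Solving: λ (I_D1 V_DS2 − I_D2 V_DS1) = I_D2 − I_D1, so λ = (5.77 − 4.85) / (4.85 × 5.25 − 5.77 × 2) = 0.92 / 13.9 = 0.0661 V⁻¹.

λ = 0.0661 V⁻¹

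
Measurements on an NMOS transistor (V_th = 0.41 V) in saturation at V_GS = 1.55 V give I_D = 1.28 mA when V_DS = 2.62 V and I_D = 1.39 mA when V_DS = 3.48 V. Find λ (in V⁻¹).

λ = 0.135 V⁻¹

With V_GS fixed, I_D ∝ (1 + λ V_DS) in saturation, so I_D2/I_D1 = (1 + λ V_DS2)/(1 + λ V_DS1).
1.39/1.28 = 1.086 = (1 + 3.48 λ)/(1 + 2.62 λ).
Solving: λ (I_D1 V_DS2 − I_D2 V_DS1) = I_D2 − I_D1, so λ = (1.39 − 1.28) / (1.28 × 3.48 − 1.39 × 2.62) = 0.11 / 0.813 = 0.135 V⁻¹.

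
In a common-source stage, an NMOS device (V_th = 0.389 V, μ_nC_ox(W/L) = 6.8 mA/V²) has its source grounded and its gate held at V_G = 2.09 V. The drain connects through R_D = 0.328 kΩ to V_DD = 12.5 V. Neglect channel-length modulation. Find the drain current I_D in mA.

V_GS = V_G = 2.09 V, so V_ov = 2.09 − 0.389 = 1.7 V.
Assume saturation: I_D = ½ k_n V_ov² = 0.5 × 6.8 × 1.7² = 9.84 mA, giving V_DS = V_DD − I_D R_D = 12.5 − 9.84 × 0.328 = 9.27 V.
V_DS = 9.27 V ≥ V_ov = 1.7 V, confirming saturation.

I_D = 9.84 mA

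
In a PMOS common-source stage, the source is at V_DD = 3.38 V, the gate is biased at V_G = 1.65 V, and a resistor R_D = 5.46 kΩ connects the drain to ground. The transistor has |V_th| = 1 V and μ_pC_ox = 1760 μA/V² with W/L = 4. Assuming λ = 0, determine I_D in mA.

I_D = 0.596 mA

V_SG = V_DD − V_G = 3.38 − 1.65 = 1.73 V, so V_ov = 1.73 − 1 = 0.73 V.
k_p = μ_pC_ox · (W/L) = 7.04 mA/V².
Assume saturation: I_D = ½ k_p V_ov² = 0.5 × 7.04 × 0.73² = 1.88 mA, giving V_SD = V_DD − I_D R_D = 3.38 − 1.88 × 5.46 = -6.86 V.
But -6.86 V < V_ov = 0.73 V, so the device is actually in triode.
In triode I_D = k_p[V_ov V_SD − ½ V_SD²] and I_D = (V_DD − V_SD)/R_D. Equating: 19.2 V_SD² − 29.06 V_SD + 3.38 = 0, giving V_SD = 0.127 V (the root below V_ov).
I_D = (3.38 − 0.127) / 5.46 = 0.596 mA.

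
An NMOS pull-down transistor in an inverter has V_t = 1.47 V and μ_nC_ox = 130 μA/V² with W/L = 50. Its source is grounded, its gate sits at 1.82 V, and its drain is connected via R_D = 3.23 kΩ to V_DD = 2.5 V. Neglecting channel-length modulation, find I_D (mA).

I_D = 0.398 mA

V_GS = V_G = 1.82 V, so V_ov = 1.82 − 1.47 = 0.35 V.
k_n = μ_nC_ox · (W/L) = 6.5 mA/V².
Assume saturation: I_D = ½ k_n V_ov² = 0.5 × 6.5 × 0.35² = 0.398 mA, giving V_DS = V_DD − I_D R_D = 2.5 − 0.398 × 3.23 = 1.21 V.
V_DS = 1.21 V ≥ V_ov = 0.35 V, confirming saturation.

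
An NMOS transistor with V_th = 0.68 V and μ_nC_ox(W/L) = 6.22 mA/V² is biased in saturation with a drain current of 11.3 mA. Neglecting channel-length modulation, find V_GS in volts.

V_GS = 2.59 V

In saturation I_D = ½ k_n (V_GS − V_th)², so V_GS − V_th = √(2 I_D / k_n) = √(2 × 11.3 / 6.22) = 1.91 V.
V_GS = 0.68 + 1.91 = 2.59 V.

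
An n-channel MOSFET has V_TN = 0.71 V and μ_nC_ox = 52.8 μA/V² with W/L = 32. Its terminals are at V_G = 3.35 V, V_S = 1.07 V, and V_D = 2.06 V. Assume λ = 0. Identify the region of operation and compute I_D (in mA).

V_GS = V_G − V_S = 3.35 − 1.07 = 2.28 V; V_DS = V_D − V_S = 2.06 − 1.07 = 0.99 V.
k_n = μ_nC_ox · (W/L) = 1.69 mA/V².
V_ov = V_GS − V_TN = 2.28 − 0.71 = 1.57 V.
Since V_DS = 0.99 V < V_ov = 1.57 V, the device is in the triode region.
I_D = k_n [V_ov · V_DS − ½ V_DS²] = 1.69 × [1.57 × 0.99 − 0.5 × 0.99²] = 1.8 mA.

Triode; I_D = 1.80 mA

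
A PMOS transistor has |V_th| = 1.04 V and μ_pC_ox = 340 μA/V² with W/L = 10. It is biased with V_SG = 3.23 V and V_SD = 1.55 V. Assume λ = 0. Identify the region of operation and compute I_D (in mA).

k_p = μ_pC_ox · (W/L) = 3.4 mA/V².
V_ov = V_SG − |V_th| = 3.23 − 1.04 = 2.19 V.
Since V_SD = 1.55 V < V_ov = 2.19 V, the device is in the triode region.
I_D = k_p [V_ov · V_SD − ½ V_SD²] = 3.4 × [2.19 × 1.55 − 0.5 × 1.55²] = 7.46 mA.

Triode; I_D = 7.46 mA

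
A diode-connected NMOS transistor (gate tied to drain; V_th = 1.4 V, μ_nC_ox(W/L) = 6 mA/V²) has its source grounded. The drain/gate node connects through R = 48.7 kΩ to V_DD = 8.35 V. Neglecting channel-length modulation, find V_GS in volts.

V_GS = 1.61 V

With gate tied to drain, V_GS = V_DS ≥ V_GS − V_th, so the device is in saturation.
KCL at the drain: ½ k_n (V_GS − V_th)² = (V_DD − V_GS)/R.
Let x = V_GS − 1.4. Then 146 x² + x − 6.95 = 0, giving x = 0.215 V (positive root), so V_GS = 1.61 V.
I_D = (V_DD − V_GS)/R = (8.35 − 1.61) / 48.7 = 0.138 mA.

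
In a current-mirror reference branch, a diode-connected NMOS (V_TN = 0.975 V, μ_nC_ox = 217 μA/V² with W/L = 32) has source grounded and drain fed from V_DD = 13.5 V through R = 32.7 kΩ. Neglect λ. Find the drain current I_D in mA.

With gate tied to drain, V_GS = V_DS ≥ V_GS − V_TN, so the device is in saturation.
k_n = μ_nC_ox · (W/L) = 6.944 mA/V².
KCL at the drain: ½ k_n (V_GS − V_TN)² = (V_DD − V_GS)/R.
Let x = V_GS − 0.975. Then 114 x² + x − 12.53 = 0, giving x = 0.328 V (positive root), so V_GS = 1.3 V.
I_D = (V_DD − V_GS)/R = (13.5 − 1.3) / 32.7 = 0.373 mA.

I_D = 0.373 mA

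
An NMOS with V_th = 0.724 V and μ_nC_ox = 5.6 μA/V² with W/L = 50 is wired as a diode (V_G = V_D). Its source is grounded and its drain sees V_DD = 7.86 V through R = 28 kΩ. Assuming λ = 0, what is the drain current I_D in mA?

With gate tied to drain, V_GS = V_DS ≥ V_GS − V_th, so the device is in saturation.
k_n = μ_nC_ox · (W/L) = 0.28 mA/V².
KCL at the drain: ½ k_n (V_GS − V_th)² = (V_DD − V_GS)/R.
Let x = V_GS − 0.724. Then 3.92 x² + x − 7.136 = 0, giving x = 1.23 V (positive root), so V_GS = 1.95 V.
I_D = (V_DD − V_GS)/R = (7.86 − 1.95) / 28 = 0.211 mA.

I_D = 0.211 mA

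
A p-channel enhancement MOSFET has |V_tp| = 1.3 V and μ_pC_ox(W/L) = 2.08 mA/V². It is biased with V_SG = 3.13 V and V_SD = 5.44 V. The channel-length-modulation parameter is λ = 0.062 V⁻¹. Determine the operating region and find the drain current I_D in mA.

V_ov = V_SG − |V_tp| = 3.13 − 1.3 = 1.83 V.
Since V_SD = 5.44 V ≥ V_ov = 1.83 V, the device is in saturation.
I_D = ½ k_p V_ov² (1 + λ V_SD) = 0.5 × 2.08 × 1.83² × (1 + 0.062 × 5.44) = 4.66 mA.

Saturation; I_D = 4.66 mA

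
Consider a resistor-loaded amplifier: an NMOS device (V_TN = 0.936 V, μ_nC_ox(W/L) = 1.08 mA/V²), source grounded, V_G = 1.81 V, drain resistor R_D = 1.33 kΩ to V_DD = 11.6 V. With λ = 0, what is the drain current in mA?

V_GS = V_G = 1.81 V, so V_ov = 1.81 − 0.936 = 0.874 V.
Assume saturation: I_D = ½ k_n V_ov² = 0.5 × 1.08 × 0.874² = 0.412 mA, giving V_DS = V_DD − I_D R_D = 11.6 − 0.412 × 1.33 = 11.1 V.
V_DS = 11.1 V ≥ V_ov = 0.874 V, confirming saturation.

I_D = 0.412 mA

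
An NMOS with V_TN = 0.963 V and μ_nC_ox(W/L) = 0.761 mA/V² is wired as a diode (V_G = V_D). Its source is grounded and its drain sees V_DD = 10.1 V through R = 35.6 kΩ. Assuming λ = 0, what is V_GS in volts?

With gate tied to drain, V_GS = V_DS ≥ V_GS − V_TN, so the device is in saturation.
KCL at the drain: ½ k_n (V_GS − V_TN)² = (V_DD − V_GS)/R.
Let x = V_GS − 0.963. Then 13.5 x² + x − 9.137 = 0, giving x = 0.785 V (positive root), so V_GS = 1.75 V.
I_D = (V_DD − V_GS)/R = (10.1 − 1.75) / 35.6 = 0.235 mA.

V_GS = 1.75 V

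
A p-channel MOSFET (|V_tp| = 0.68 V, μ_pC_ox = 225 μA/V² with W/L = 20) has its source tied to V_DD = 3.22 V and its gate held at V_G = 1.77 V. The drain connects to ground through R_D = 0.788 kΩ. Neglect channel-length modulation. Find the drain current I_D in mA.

V_SG = V_DD − V_G = 3.22 − 1.77 = 1.45 V, so V_ov = 1.45 − 0.68 = 0.77 V.
k_p = μ_pC_ox · (W/L) = 4.5 mA/V².
Assume saturation: I_D = ½ k_p V_ov² = 0.5 × 4.5 × 0.77² = 1.33 mA, giving V_SD = V_DD − I_D R_D = 3.22 − 1.33 × 0.788 = 2.17 V.
V_SD = 2.17 V ≥ V_ov = 0.77 V, confirming saturation.

I_D = 1.33 mA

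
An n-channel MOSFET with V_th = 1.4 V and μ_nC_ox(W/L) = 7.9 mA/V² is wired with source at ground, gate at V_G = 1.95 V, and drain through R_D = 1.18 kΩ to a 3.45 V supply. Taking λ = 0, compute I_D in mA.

V_GS = V_G = 1.95 V, so V_ov = 1.95 − 1.4 = 0.55 V.
Assume saturation: I_D = ½ k_n V_ov² = 0.5 × 7.9 × 0.55² = 1.19 mA, giving V_DS = V_DD − I_D R_D = 3.45 − 1.19 × 1.18 = 2.04 V.
V_DS = 2.04 V ≥ V_ov = 0.55 V, confirming saturation.

I_D = 1.19 mA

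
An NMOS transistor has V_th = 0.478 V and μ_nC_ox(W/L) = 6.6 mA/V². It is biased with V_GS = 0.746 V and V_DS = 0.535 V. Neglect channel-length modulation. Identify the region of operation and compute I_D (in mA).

V_ov = V_GS − V_th = 0.746 − 0.478 = 0.268 V.
Since V_DS = 0.535 V ≥ V_ov = 0.268 V, the device is in saturation.
I_D = ½ k_n V_ov² = 0.5 × 6.6 × 0.268² = 0.237 mA.

Saturation; I_D = 0.237 mA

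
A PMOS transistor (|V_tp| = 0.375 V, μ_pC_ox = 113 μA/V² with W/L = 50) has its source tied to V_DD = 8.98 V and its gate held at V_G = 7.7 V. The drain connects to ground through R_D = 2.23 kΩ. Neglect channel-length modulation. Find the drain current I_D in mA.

V_SG = V_DD − V_G = 8.98 − 7.7 = 1.28 V, so V_ov = 1.28 − 0.375 = 0.905 V.
k_p = μ_pC_ox · (W/L) = 5.65 mA/V².
Assume saturation: I_D = ½ k_p V_ov² = 0.5 × 5.65 × 0.905² = 2.31 mA, giving V_SD = V_DD − I_D R_D = 8.98 − 2.31 × 2.23 = 3.82 V.
V_SD = 3.82 V ≥ V_ov = 0.905 V, confirming saturation.

I_D = 2.31 mA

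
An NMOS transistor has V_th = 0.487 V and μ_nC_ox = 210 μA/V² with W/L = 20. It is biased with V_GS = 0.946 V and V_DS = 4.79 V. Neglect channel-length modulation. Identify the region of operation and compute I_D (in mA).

k_n = μ_nC_ox · (W/L) = 4.2 mA/V².
V_ov = V_GS − V_th = 0.946 − 0.487 = 0.459 V.
Since V_DS = 4.79 V ≥ V_ov = 0.459 V, the device is in saturation.
I_D = ½ k_n V_ov² = 0.5 × 4.2 × 0.459² = 0.442 mA.

Saturation; I_D = 0.442 mA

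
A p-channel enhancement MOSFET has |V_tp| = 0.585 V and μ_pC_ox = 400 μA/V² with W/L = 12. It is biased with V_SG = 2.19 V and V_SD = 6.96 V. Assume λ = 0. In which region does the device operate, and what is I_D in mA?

k_p = μ_pC_ox · (W/L) = 4.8 mA/V².
V_ov = V_SG − |V_tp| = 2.19 − 0.585 = 1.6 V.
Since V_SD = 6.96 V ≥ V_ov = 1.6 V, the device is in saturation.
I_D = ½ k_p V_ov² = 0.5 × 4.8 × 1.6² = 6.18 mA.

Saturation; I_D = 6.18 mA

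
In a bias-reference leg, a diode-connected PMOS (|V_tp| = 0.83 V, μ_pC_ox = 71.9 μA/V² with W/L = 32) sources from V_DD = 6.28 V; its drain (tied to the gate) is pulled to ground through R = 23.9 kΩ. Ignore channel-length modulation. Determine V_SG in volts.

V_SG = 1.26 V

With gate tied to drain, V_SG = V_SD ≥ V_SG − |V_tp|, so the device is in saturation.
k_p = μ_pC_ox · (W/L) = 2.301 mA/V².
KCL at the drain: ½ k_p (V_SG − |V_tp|)² = (V_DD − V_SG)/R.
Let x = V_SG − 0.83. Then 27.5 x² + x − 5.45 = 0, giving x = 0.427 V (positive root), so V_SG = 1.26 V.
I_D = (V_DD − V_SG)/R = (6.28 − 1.26) / 23.9 = 0.21 mA.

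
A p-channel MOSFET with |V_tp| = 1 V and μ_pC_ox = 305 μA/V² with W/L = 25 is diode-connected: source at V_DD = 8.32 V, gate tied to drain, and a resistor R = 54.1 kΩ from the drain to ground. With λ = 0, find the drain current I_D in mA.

With gate tied to drain, V_SG = V_SD ≥ V_SG − |V_tp|, so the device is in saturation.
k_p = μ_pC_ox · (W/L) = 7.625 mA/V².
KCL at the drain: ½ k_p (V_SG − |V_tp|)² = (V_DD − V_SG)/R.
Let x = V_SG − 1. Then 206 x² + x − 7.32 = 0, giving x = 0.186 V (positive root), so V_SG = 1.19 V.
I_D = (V_DD − V_SG)/R = (8.32 − 1.19) / 54.1 = 0.132 mA.

I_D = 0.132 mA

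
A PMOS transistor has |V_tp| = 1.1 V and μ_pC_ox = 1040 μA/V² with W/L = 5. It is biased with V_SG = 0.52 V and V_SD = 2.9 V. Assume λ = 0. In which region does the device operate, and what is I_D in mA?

V_SG = 0.52 V < |V_tp| = 1.1 V, so the transistor is in cutoff.

Cutoff; I_D = 0 mA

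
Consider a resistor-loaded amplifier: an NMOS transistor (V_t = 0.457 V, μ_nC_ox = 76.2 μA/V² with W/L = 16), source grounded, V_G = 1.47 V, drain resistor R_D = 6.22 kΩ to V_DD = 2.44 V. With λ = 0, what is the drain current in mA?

V_GS = V_G = 1.47 V, so V_ov = 1.47 − 0.457 = 1.01 V.
k_n = μ_nC_ox · (W/L) = 1.219 mA/V².
Assume saturation: I_D = ½ k_n V_ov² = 0.5 × 1.219 × 1.01² = 0.626 mA, giving V_DS = V_DD − I_D R_D = 2.44 − 0.626 × 6.22 = -1.45 V.
But -1.45 V < V_ov = 1.01 V, so the device is actually in triode.
In triode I_D = k_n[V_ov V_DS − ½ V_DS²] and I_D = (V_DD − V_DS)/R_D. Equating: 3.79 V_DS² − 8.682 V_DS + 2.44 = 0, giving V_DS = 0.328 V (the root below V_ov).
I_D = (2.44 − 0.328) / 6.22 = 0.34 mA.

I_D = 0.340 mA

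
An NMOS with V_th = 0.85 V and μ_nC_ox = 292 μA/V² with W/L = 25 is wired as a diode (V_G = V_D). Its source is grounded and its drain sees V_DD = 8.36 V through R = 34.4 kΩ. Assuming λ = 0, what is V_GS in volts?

With gate tied to drain, V_GS = V_DS ≥ V_GS − V_th, so the device is in saturation.
k_n = μ_nC_ox · (W/L) = 7.3 mA/V².
KCL at the drain: ½ k_n (V_GS − V_th)² = (V_DD − V_GS)/R.
Let x = V_GS − 0.85. Then 126 x² + x − 7.51 = 0, giving x = 0.241 V (positive root), so V_GS = 1.09 V.
I_D = (V_DD − V_GS)/R = (8.36 − 1.09) / 34.4 = 0.211 mA.

V_GS = 1.09 V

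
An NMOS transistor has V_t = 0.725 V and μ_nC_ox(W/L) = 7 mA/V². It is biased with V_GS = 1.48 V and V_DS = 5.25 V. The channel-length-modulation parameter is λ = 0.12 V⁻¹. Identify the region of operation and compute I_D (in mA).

V_ov = V_GS − V_t = 1.48 − 0.725 = 0.755 V.
Since V_DS = 5.25 V ≥ V_ov = 0.755 V, the device is in saturation.
I_D = ½ k_n V_ov² (1 + λ V_DS) = 0.5 × 7 × 0.755² × (1 + 0.12 × 5.25) = 3.25 mA.

Saturation; I_D = 3.25 mA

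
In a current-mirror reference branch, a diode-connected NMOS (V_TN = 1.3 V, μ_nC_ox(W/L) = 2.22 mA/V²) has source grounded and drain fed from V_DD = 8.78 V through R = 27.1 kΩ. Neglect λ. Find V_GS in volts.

With gate tied to drain, V_GS = V_DS ≥ V_GS − V_TN, so the device is in saturation.
KCL at the drain: ½ k_n (V_GS − V_TN)² = (V_DD − V_GS)/R.
Let x = V_GS − 1.3. Then 30.1 x² + x − 7.48 = 0, giving x = 0.482 V (positive root), so V_GS = 1.78 V.
I_D = (V_DD − V_GS)/R = (8.78 − 1.78) / 27.1 = 0.258 mA.

V_GS = 1.78 V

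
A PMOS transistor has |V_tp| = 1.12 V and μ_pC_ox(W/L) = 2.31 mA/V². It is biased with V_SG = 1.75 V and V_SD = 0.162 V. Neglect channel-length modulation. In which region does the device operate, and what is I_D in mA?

V_ov = V_SG − |V_tp| = 1.75 − 1.12 = 0.63 V.
Since V_SD = 0.162 V < V_ov = 0.63 V, the device is in the triode region.
I_D = k_p [V_ov · V_SD − ½ V_SD²] = 2.31 × [0.63 × 0.162 − 0.5 × 0.162²] = 0.205 mA.

Triode; I_D = 0.205 mA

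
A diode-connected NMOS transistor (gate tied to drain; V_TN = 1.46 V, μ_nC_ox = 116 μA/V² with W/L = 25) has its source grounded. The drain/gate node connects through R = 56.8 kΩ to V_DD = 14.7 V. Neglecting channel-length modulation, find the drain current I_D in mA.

With gate tied to drain, V_GS = V_DS ≥ V_GS − V_TN, so the device is in saturation.
k_n = μ_nC_ox · (W/L) = 2.9 mA/V².
KCL at the drain: ½ k_n (V_GS − V_TN)² = (V_DD − V_GS)/R.
Let x = V_GS − 1.46. Then 82.4 x² + x − 13.24 = 0, giving x = 0.395 V (positive root), so V_GS = 1.85 V.
I_D = (V_DD − V_GS)/R = (14.7 − 1.85) / 56.8 = 0.226 mA.

I_D = 0.226 mA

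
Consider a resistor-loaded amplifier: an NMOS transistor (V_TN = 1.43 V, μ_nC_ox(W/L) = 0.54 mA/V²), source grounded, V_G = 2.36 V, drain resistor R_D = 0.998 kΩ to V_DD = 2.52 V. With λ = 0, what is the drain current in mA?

V_GS = V_G = 2.36 V, so V_ov = 2.36 − 1.43 = 0.93 V.
Assume saturation: I_D = ½ k_n V_ov² = 0.5 × 0.54 × 0.93² = 0.234 mA, giving V_DS = V_DD − I_D R_D = 2.52 − 0.234 × 0.998 = 2.29 V.
V_DS = 2.29 V ≥ V_ov = 0.93 V, confirming saturation.

I_D = 0.234 mA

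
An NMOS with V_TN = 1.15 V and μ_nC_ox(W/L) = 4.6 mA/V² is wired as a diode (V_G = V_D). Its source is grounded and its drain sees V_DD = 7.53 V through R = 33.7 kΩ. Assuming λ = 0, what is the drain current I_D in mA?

I_D = 0.181 mA

With gate tied to drain, V_GS = V_DS ≥ V_GS − V_TN, so the device is in saturation.
KCL at the drain: ½ k_n (V_GS − V_TN)² = (V_DD − V_GS)/R.
Let x = V_GS − 1.15. Then 77.5 x² + x − 6.38 = 0, giving x = 0.281 V (positive root), so V_GS = 1.43 V.
I_D = (V_DD − V_GS)/R = (7.53 − 1.43) / 33.7 = 0.181 mA.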